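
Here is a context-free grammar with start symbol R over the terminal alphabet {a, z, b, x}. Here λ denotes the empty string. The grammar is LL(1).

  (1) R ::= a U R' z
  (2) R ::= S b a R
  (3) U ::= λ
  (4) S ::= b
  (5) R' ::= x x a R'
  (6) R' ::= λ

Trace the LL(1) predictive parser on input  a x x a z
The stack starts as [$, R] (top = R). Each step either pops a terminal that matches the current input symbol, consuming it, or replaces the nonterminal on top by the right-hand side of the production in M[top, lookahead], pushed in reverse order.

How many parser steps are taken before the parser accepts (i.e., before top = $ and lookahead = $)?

     Stack         Input        Action
  1  $ R           a x x a z $  expand R ::= a U R' z
  2  $ z R' U a    a x x a z $  match a
  3  $ z R' U      x x a z $    expand U ::= λ
  4  $ z R'        x x a z $    expand R' ::= x x a R'
  5  $ z R' a x x  x x a z $    match x
  6  $ z R' a x    x a z $      match x
  7  $ z R' a      a z $        match a
  8  $ z R'        z $          expand R' ::= λ
  9  $ z           z $          match z
Accept reached after 9 steps.

9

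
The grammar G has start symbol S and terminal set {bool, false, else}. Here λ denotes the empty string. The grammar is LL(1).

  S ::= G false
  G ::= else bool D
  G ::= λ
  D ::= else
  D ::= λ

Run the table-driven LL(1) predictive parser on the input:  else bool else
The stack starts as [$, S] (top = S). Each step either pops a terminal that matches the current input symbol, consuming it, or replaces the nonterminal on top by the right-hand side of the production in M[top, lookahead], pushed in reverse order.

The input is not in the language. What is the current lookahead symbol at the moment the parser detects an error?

step 1: stack=$ S  input=else bool else $  — expand S ::= G false
step 2: stack=$ false G  input=else bool else $  — expand G ::= else bool D
step 3: stack=$ false D bool else  input=else bool else $  — match else
step 4: stack=$ false D bool  input=bool else $  — match bool
step 5: stack=$ false D  input=else $  — expand D ::= else
step 6: stack=$ false else  input=else $  — match else
step 7: stack=$ false  input=$  — error: top is terminal false but lookahead is $

$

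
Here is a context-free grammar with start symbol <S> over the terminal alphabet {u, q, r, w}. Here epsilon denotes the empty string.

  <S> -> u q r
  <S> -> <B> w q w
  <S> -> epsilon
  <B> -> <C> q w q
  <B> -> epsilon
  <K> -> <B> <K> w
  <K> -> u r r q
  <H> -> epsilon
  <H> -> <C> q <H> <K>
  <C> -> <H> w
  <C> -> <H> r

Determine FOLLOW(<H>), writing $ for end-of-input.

{r, u, w}

FIRST(<S>) = {epsilon, r, u, w}  (via <B> w q w)
FIRST(<B>) = {epsilon, r, w}  (via <C> q w q)
FIRST(<K>) = {r, u, w}  (via <B> <K> w)
FIRST(<H>) = {epsilon, r, w}  (via <C> q <H> <K>)
FIRST(<C>) = {r, w}  (via <H> w, <H> r)
FOLLOW(<S>) includes $ since <S> is the start symbol.
FOLLOW(<S>): <S> appears on no right-hand side. Thus FOLLOW(<S>) = {$}.
FOLLOW(<B>): in <S>-><B> w q w, <B> is followed by w q w with FIRST {w}; in <K>-><B> <K> w, <B> is followed by <K> w with FIRST {r, u, w}. Thus FOLLOW(<B>) = {r, u, w}.
FOLLOW(<H>): in <H>-><C> q <H> <K>, <H> is followed by <K> with FIRST {r, u, w}; in <C>-><H> w, <H> is followed by w with FIRST {w}; in <C>-><H> r, <H> is followed by r with FIRST {r}. Thus FOLLOW(<H>) = {r, u, w}.
FOLLOW(<K>): in <K>-><B> <K> w, <K> is followed by w with FIRST {w}; in <H>-><C> q <H> <K>, the suffix after <K> is empty, so FOLLOW(<K>) ⊇ FOLLOW(<H>) = {r, u, w}. Thus FOLLOW(<K>) = {r, u, w}.
FOLLOW(<C>): in <B>-><C> q w q, <C> is followed by q w q with FIRST {q}; in <H>-><C> q <H> <K>, <C> is followed by q <H> <K> with FIRST {q}. Thus FOLLOW(<C>) = {q}.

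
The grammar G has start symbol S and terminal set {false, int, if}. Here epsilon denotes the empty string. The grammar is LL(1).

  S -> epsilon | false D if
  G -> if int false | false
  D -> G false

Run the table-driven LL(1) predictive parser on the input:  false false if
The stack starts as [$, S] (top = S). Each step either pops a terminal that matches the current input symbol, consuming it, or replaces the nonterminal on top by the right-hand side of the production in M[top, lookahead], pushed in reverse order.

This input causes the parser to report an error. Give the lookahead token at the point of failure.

step 1: stack=$ S  input=false false if $  — expand S -> false D if
step 2: stack=$ if D false  input=false false if $  — match false
step 3: stack=$ if D  input=false if $  — expand D -> G false
step 4: stack=$ if false G  input=false if $  — expand G -> false
step 5: stack=$ if false false  input=false if $  — match false
step 6: stack=$ if false  input=if $  — error: top is terminal false but lookahead is if

if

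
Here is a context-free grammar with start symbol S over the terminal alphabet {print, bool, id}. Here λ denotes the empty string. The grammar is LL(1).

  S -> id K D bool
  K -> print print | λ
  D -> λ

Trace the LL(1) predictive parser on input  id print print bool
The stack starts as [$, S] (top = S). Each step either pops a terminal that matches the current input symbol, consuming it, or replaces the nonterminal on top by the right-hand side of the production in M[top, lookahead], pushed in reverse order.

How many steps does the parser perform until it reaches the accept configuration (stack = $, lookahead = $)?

7

step 1: stack=$ S  input=id print print bool $  — expand S -> id K D bool
step 2: stack=$ bool D K id  input=id print print bool $  — match id
step 3: stack=$ bool D K  input=print print bool $  — expand K -> print print
step 4: stack=$ bool D print print  input=print print bool $  — match print
step 5: stack=$ bool D print  input=print bool $  — match print
step 6: stack=$ bool D  input=bool $  — expand D -> λ
step 7: stack=$ bool  input=bool $  — match bool
Accept reached after 7 steps.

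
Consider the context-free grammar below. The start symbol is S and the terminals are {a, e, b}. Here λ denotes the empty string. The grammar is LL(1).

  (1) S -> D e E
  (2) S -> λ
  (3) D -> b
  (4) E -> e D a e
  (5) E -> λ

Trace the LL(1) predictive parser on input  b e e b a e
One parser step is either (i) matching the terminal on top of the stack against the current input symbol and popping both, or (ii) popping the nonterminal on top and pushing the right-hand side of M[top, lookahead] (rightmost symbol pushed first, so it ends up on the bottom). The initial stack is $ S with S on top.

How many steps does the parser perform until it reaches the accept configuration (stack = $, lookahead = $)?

10

step 1: stack=$ S  input=b e e b a e $  — expand S -> D e E
step 2: stack=$ E e D  input=b e e b a e $  — expand D -> b
step 3: stack=$ E e b  input=b e e b a e $  — match b
step 4: stack=$ E e  input=e e b a e $  — match e
step 5: stack=$ E  input=e b a e $  — expand E -> e D a e
step 6: stack=$ e a D e  input=e b a e $  — match e
step 7: stack=$ e a D  input=b a e $  — expand D -> b
step 8: stack=$ e a b  input=b a e $  — match b
step 9: stack=$ e a  input=a e $  — match a
step 10: stack=$ e  input=e $  — match e
Accept reached after 10 steps.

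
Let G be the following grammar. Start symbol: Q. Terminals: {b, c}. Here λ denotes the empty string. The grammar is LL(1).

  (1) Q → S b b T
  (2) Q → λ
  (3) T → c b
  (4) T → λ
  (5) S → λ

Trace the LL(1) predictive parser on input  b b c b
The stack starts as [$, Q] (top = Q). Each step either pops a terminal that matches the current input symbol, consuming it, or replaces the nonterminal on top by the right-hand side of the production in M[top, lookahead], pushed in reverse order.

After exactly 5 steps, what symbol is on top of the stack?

c

step 1: stack=$ Q  input=b b c b $  — expand Q → S b b T
step 2: stack=$ T b b S  input=b b c b $  — expand S → λ
step 3: stack=$ T b b  input=b b c b $  — match b
step 4: stack=$ T b  input=b c b $  — match b
step 5: stack=$ T  input=c b $  — expand T → c b
Stack after step 5: $ b c (top = c).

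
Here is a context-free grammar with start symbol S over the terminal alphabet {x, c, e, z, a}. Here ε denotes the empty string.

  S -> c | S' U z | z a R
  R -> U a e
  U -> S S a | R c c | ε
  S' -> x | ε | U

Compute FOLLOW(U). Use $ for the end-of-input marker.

{a, c, x, z}

FIRST(S): from S->c we get {c}; from S->S' U z we get {a, c, x, z}; from S->z a R we get {z}. So FIRST(S) = {a, c, x, z}.
FIRST(R): from R->U a e we get {a, c, x, z}. So FIRST(R) = {a, c, x, z}.
FIRST(U): from U->S S a we get {a, c, x, z}; from U->R c c we get {a, c, x, z}; from U->ε we get {ε}. So FIRST(U) = {ε, a, c, x, z}.
FIRST(S'): from S'->x we get {x}; from S'->ε we get {ε}; from S'->U we get {ε, a, c, x, z}. So FIRST(S') = {ε, a, c, x, z}.
FOLLOW(S) includes $ since S is the start symbol.
FOLLOW(S): in U->S S a (occurrence 1), S is followed by S a with FIRST {a, c, x, z}; in U->S S a (occurrence 2), S is followed by a with FIRST {a}. Thus FOLLOW(S) = {$, a, c, x, z}.
FOLLOW(R): in S->z a R, the suffix after R is empty, so FOLLOW(R) ⊇ FOLLOW(S) = {$, a, c, x, z}; in U->R c c, R is followed by c c with FIRST {c}. Thus FOLLOW(R) = {$, a, c, x, z}.
FOLLOW(S'): in S->S' U z, S' is followed by U z with FIRST {a, c, x, z}. Thus FOLLOW(S') = {a, c, x, z}.
FOLLOW(U): in S->S' U z, U is followed by z with FIRST {z}; in R->U a e, U is followed by a e with FIRST {a}; in S'->U, the suffix after U is empty, so FOLLOW(U) ⊇ FOLLOW(S') = {a, c, x, z}. Thus FOLLOW(U) = {a, c, x, z}.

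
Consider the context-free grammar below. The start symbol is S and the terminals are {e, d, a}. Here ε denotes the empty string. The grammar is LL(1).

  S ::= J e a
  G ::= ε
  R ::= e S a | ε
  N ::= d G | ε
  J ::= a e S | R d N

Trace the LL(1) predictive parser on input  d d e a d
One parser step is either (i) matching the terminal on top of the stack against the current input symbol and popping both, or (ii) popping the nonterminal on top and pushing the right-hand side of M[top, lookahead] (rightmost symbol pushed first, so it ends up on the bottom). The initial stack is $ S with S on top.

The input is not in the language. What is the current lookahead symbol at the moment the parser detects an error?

step 1: stack=$ S  input=d d e a d $  — expand S ::= J e a
step 2: stack=$ a e J  input=d d e a d $  — expand J ::= R d N
step 3: stack=$ a e N d R  input=d d e a d $  — expand R ::= ε
step 4: stack=$ a e N d  input=d d e a d $  — match d
step 5: stack=$ a e N  input=d e a d $  — expand N ::= d G
step 6: stack=$ a e G d  input=d e a d $  — match d
step 7: stack=$ a e G  input=e a d $  — expand G ::= ε
step 8: stack=$ a e  input=e a d $  — match e
step 9: stack=$ a  input=a d $  — match a
step 10: stack=$  input=d $  — error: stack empty but input remains

d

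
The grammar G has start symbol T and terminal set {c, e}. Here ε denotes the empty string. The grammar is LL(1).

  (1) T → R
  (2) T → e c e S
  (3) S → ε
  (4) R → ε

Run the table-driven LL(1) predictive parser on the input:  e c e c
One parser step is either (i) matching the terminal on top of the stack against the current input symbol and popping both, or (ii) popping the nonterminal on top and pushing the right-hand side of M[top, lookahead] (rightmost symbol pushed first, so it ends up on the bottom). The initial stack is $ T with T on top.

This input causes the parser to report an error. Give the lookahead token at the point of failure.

step 1: stack=$ T  input=e c e c $  — expand T → e c e S
step 2: stack=$ S e c e  input=e c e c $  — match e
step 3: stack=$ S e c  input=c e c $  — match c
step 4: stack=$ S e  input=e c $  — match e
step 5: stack=$ S  input=c $  — error: M[S, c] is empty

c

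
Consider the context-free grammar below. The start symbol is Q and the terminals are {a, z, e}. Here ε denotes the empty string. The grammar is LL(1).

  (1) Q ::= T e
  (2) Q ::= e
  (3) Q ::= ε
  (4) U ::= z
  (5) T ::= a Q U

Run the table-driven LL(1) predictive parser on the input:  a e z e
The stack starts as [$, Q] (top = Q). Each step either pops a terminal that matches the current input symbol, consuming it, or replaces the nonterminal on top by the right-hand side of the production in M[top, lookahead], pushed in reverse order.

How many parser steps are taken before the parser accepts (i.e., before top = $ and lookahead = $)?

     Stack      Input      Action
  1  $ Q        a e z e $  expand Q ::= T e
  2  $ e T      a e z e $  expand T ::= a Q U
  3  $ e U Q a  a e z e $  match a
  4  $ e U Q    e z e $    expand Q ::= e
  5  $ e U e    e z e $    match e
  6  $ e U      z e $      expand U ::= z
  7  $ e z      z e $      match z
  8  $ e        e $        match e
Accept reached after 8 steps.

8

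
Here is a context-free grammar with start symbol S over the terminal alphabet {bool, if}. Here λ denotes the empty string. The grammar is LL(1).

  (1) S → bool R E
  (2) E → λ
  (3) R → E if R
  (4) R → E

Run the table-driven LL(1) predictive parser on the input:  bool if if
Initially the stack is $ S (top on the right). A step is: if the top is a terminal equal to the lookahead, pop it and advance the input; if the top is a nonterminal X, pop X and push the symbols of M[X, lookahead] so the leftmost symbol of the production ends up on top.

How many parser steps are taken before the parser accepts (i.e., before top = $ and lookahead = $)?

step 1: stack=$ S  input=bool if if $  — expand S → bool R E
step 2: stack=$ E R bool  input=bool if if $  — match bool
step 3: stack=$ E R  input=if if $  — expand R → E if R
step 4: stack=$ E R if E  input=if if $  — expand E → λ
step 5: stack=$ E R if  input=if if $  — match if
step 6: stack=$ E R  input=if $  — expand R → E if R
step 7: stack=$ E R if E  input=if $  — expand E → λ
step 8: stack=$ E R if  input=if $  — match if
step 9: stack=$ E R  input=$  — expand R → E
step 10: stack=$ E E  input=$  — expand E → λ
step 11: stack=$ E  input=$  — expand E → λ
Accept reached after 11 steps.

11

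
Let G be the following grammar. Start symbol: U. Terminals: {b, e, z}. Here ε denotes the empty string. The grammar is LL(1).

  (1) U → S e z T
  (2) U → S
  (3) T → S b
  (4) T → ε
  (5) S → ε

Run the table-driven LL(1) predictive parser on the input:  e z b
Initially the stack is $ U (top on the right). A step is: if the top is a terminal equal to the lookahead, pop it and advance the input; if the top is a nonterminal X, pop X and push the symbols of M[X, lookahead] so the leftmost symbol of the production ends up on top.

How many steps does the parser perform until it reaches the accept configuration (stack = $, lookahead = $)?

7

     Stack      Input    Action
  1  $ U        e z b $  expand U → S e z T
  2  $ T z e S  e z b $  expand S → ε
  3  $ T z e    e z b $  match e
  4  $ T z      z b $    match z
  5  $ T        b $      expand T → S b
  6  $ b S      b $      expand S → ε
  7  $ b        b $      match b
Accept reached after 7 steps.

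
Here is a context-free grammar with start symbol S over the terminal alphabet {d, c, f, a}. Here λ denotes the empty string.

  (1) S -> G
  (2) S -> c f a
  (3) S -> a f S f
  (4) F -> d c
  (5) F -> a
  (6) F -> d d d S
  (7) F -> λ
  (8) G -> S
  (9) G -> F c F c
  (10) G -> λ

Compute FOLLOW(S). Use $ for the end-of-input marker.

FIRST(F): from F->d c we get {d}; from F->a we get {a}; from F->d d d S we get {d}; from F->λ we get {λ}. So FIRST(F) = {λ, a, d}.
FIRST(S): from S->G we get {λ, a, c, d}; from S->c f a we get {c}; from S->a f S f we get {a}. So FIRST(S) = {λ, a, c, d}.
FIRST(G): from G->S we get {λ, a, c, d}; from G->F c F c we get {a, c, d}; from G->λ we get {λ}. So FIRST(G) = {λ, a, c, d}.
FOLLOW(S) includes $ since S is the start symbol.
FOLLOW(F): in G->F c F c (occurrence 1), F is followed by c F c with FIRST {c}; in G->F c F c (occurrence 2), F is followed by c with FIRST {c}. Thus FOLLOW(F) = {c}.
FOLLOW(S): in S->a f S f, S is followed by f with FIRST {f}; in F->d d d S, the suffix after S is empty, so FOLLOW(S) ⊇ FOLLOW(F) = {c}; in G->S, the suffix after S is empty, so FOLLOW(S) ⊇ FOLLOW(G) = {$, c, f}. Thus FOLLOW(S) = {$, c, f}.
FOLLOW(G): in S->G, the suffix after G is empty, so FOLLOW(G) ⊇ FOLLOW(S) = {$, c, f}. Thus FOLLOW(G) = {$, c, f}.

{$, c, f}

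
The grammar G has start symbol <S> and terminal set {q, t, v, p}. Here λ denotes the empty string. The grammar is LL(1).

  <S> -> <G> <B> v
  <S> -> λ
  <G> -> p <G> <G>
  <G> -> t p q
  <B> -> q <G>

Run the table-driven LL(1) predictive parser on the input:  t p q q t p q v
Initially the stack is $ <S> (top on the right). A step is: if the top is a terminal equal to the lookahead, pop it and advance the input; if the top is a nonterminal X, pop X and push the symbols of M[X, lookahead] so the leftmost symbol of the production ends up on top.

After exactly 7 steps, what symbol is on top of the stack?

step 1: stack=$ <S>  input=t p q q t p q v $  — expand <S> -> <G> <B> v
step 2: stack=$ v <B> <G>  input=t p q q t p q v $  — expand <G> -> t p q
step 3: stack=$ v <B> q p t  input=t p q q t p q v $  — match t
step 4: stack=$ v <B> q p  input=p q q t p q v $  — match p
step 5: stack=$ v <B> q  input=q q t p q v $  — match q
step 6: stack=$ v <B>  input=q t p q v $  — expand <B> -> q <G>
step 7: stack=$ v <G> q  input=q t p q v $  — match q
Stack after step 7: $ v <G> (top = <G>).

<G>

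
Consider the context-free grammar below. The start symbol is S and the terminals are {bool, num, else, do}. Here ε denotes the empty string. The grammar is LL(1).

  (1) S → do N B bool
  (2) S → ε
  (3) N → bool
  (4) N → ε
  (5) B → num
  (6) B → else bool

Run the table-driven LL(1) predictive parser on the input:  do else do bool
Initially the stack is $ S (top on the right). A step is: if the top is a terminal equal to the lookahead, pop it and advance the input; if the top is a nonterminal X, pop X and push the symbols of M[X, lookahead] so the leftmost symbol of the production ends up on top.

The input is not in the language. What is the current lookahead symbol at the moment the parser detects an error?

do

     Stack             Input              Action
  1  $ S               do else do bool $  expand S → do N B bool
  2  $ bool B N do     do else do bool $  match do
  3  $ bool B N        else do bool $     expand N → ε
  4  $ bool B          else do bool $     expand B → else bool
  5  $ bool bool else  else do bool $     match else
  6  $ bool bool       do bool $          error: top is terminal bool but lookahead is do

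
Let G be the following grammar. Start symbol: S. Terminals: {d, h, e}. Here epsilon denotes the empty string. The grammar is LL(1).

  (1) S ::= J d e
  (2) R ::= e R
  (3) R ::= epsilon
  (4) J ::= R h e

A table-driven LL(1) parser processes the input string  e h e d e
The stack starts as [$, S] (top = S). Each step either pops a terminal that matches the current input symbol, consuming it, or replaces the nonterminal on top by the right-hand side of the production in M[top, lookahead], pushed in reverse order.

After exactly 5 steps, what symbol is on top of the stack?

step 1: stack=$ S  input=e h e d e $  — expand S ::= J d e
step 2: stack=$ e d J  input=e h e d e $  — expand J ::= R h e
step 3: stack=$ e d e h R  input=e h e d e $  — expand R ::= e R
step 4: stack=$ e d e h R e  input=e h e d e $  — match e
step 5: stack=$ e d e h R  input=h e d e $  — expand R ::= epsilon
Stack after step 5: $ e d e h (top = h).

h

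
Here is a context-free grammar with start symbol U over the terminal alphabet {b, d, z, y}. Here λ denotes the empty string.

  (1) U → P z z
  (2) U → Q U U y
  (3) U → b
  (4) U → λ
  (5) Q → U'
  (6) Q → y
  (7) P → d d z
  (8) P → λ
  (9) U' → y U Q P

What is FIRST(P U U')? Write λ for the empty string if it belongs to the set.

{b, d, y, z}

FIRST(P) = {λ, d}
FIRST(U') = {y}
FIRST(Q) = {y}  (via U')
FIRST(U) = {λ, b, d, y, z}  (via P z z, Q U U y)
FIRST(P U U'): take FIRST of each symbol in turn, carrying on past any symbol whose FIRST contains λ; result {b, d, y, z}.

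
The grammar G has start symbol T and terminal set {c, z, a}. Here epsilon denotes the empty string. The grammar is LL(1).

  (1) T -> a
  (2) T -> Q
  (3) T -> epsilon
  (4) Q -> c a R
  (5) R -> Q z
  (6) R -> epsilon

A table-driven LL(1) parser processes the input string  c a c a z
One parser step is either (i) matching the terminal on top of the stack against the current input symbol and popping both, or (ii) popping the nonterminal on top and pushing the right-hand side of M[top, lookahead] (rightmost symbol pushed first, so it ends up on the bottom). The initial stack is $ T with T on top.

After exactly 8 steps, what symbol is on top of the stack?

     Stack      Input        Action
  1  $ T        c a c a z $  expand T -> Q
  2  $ Q        c a c a z $  expand Q -> c a R
  3  $ R a c    c a c a z $  match c
  4  $ R a      a c a z $    match a
  5  $ R        c a z $      expand R -> Q z
  6  $ z Q      c a z $      expand Q -> c a R
  7  $ z R a c  c a z $      match c
  8  $ z R a    a z $        match a
Stack after step 8: $ z R (top = R).

R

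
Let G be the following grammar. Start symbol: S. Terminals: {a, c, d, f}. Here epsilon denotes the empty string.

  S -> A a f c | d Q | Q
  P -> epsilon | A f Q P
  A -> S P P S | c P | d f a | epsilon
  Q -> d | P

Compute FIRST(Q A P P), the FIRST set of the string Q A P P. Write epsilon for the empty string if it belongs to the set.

{epsilon, a, c, d, f}

FIRST(S): from S->A a f c we get {a, c, d, f}; from S->d Q we get {d}; from S->Q we get {epsilon, a, c, d, f}. So FIRST(S) = {epsilon, a, c, d, f}.
FIRST(P): from P->epsilon we get {epsilon}; from P->A f Q P we get {a, c, d, f}. So FIRST(P) = {epsilon, a, c, d, f}.
FIRST(A): from A->S P P S we get {epsilon, a, c, d, f}; from A->c P we get {c}; from A->d f a we get {d}; from A->epsilon we get {epsilon}. So FIRST(A) = {epsilon, a, c, d, f}.
FIRST(Q): from Q->d we get {d}; from Q->P we get {epsilon, a, c, d, f}. So FIRST(Q) = {epsilon, a, c, d, f}.
FIRST(Q A P P): take FIRST of each symbol in turn, carrying on past any symbol whose FIRST contains epsilon; result {epsilon, a, c, d, f}.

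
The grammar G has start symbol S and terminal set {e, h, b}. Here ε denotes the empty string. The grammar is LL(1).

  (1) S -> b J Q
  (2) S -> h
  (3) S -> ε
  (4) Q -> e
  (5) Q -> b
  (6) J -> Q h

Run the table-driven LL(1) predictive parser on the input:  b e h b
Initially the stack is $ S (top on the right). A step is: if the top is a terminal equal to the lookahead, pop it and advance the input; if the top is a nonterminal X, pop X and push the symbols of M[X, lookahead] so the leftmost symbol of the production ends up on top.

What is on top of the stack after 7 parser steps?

     Stack    Input      Action
  1  $ S      b e h b $  expand S -> b J Q
  2  $ Q J b  b e h b $  match b
  3  $ Q J    e h b $    expand J -> Q h
  4  $ Q h Q  e h b $    expand Q -> e
  5  $ Q h e  e h b $    match e
  6  $ Q h    h b $      match h
  7  $ Q      b $        expand Q -> b
Stack after step 7: $ b (top = b).

b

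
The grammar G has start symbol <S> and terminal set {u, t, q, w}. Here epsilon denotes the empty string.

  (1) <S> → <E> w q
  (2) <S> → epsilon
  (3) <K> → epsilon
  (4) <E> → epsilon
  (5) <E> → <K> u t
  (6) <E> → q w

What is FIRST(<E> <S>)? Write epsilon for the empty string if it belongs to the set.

{epsilon, q, u, w}

FIRST(<K>): from <K>→epsilon we get {epsilon}. So FIRST(<K>) = {epsilon}.
FIRST(<E>): from <E>→epsilon we get {epsilon}; from <E>→<K> u t we get {u}; from <E>→q w we get {q}. So FIRST(<E>) = {epsilon, q, u}.
FIRST(<S>): from <S>→<E> w q we get {q, u, w}; from <S>→epsilon we get {epsilon}. So FIRST(<S>) = {epsilon, q, u, w}.
FIRST(<E> <S>): take FIRST of each symbol in turn, carrying on past any symbol whose FIRST contains epsilon; result {epsilon, q, u, w}.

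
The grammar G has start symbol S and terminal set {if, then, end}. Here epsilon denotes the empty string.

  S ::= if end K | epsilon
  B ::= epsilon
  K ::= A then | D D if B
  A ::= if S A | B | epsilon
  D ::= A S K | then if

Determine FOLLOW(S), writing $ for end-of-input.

{$, if, then}

FIRST(S): from S::=if end K we get {if}; from S::=epsilon we get {epsilon}. So FIRST(S) = {epsilon, if}.
FIRST(B): from B::=epsilon we get {epsilon}. So FIRST(B) = {epsilon}.
FIRST(A): from A::=if S A we get {if}; from A::=B we get {epsilon}; from A::=epsilon we get {epsilon}. So FIRST(A) = {epsilon, if}.
FIRST(K): from K::=A then we get {if, then}; from K::=D D if B we get {if, then}. So FIRST(K) = {if, then}.
FIRST(D): from D::=A S K we get {if, then}; from D::=then if we get {then}. So FIRST(D) = {if, then}.
FOLLOW(S) includes $ since S is the start symbol.
FOLLOW(A): in K::=A then, A is followed by then with FIRST {then}; in A::=if S A, the suffix after A is empty (adds nothing new); in D::=A S K, A is followed by S K with FIRST {if, then}. Thus FOLLOW(A) = {if, then}.
FOLLOW(S): in A::=if S A, S is followed by A with FIRST {epsilon, if}; in A::=if S A, the suffix after S is nullable, so FOLLOW(S) ⊇ FOLLOW(A) = {if, then}; in D::=A S K, S is followed by K with FIRST {if, then}. Thus FOLLOW(S) = {$, if, then}.
FOLLOW(D): in K::=D D if B (occurrence 1), D is followed by D if B with FIRST {if, then}; in K::=D D if B (occurrence 2), D is followed by if B with FIRST {if}. Thus FOLLOW(D) = {if, then}.
FOLLOW(K): in S::=if end K, the suffix after K is empty, so FOLLOW(K) ⊇ FOLLOW(S) = {$, if, then}; in D::=A S K, the suffix after K is empty, so FOLLOW(K) ⊇ FOLLOW(D) = {if, then}. Thus FOLLOW(K) = {$, if, then}.
FOLLOW(B): in K::=D D if B, the suffix after B is empty, so FOLLOW(B) ⊇ FOLLOW(K) = {$, if, then}; in A::=B, the suffix after B is empty, so FOLLOW(B) ⊇ FOLLOW(A) = {if, then}. Thus FOLLOW(B) = {$, if, then}.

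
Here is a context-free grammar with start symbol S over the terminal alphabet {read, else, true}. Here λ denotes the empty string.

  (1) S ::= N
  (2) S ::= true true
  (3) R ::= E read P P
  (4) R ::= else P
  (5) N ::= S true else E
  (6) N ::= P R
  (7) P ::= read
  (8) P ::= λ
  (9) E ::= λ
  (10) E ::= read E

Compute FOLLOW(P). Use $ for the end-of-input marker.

FIRST(P) = {λ, read}
FIRST(E) = {λ, read}
FIRST(R) = {else, read}  (via E read P P)
FIRST(S) = {else, read, true}  (via N)
FIRST(N) = {else, read, true}  (via S true else E, P R)
FOLLOW(S) includes $ since S is the start symbol.
FOLLOW(S): in N::=S true else E, S is followed by true else E with FIRST {true}. Thus FOLLOW(S) = {$, true}.
FOLLOW(N): in S::=N, the suffix after N is empty, so FOLLOW(N) ⊇ FOLLOW(S) = {$, true}. Thus FOLLOW(N) = {$, true}.
FOLLOW(R): in N::=P R, the suffix after R is empty, so FOLLOW(R) ⊇ FOLLOW(N) = {$, true}. Thus FOLLOW(R) = {$, true}.
FOLLOW(P): in R::=E read P P (occurrence 1), P is followed by P with FIRST {λ, read}; in R::=E read P P (occurrence 1), the suffix after P is nullable, so FOLLOW(P) ⊇ FOLLOW(R) = {$, true}; in R::=E read P P (occurrence 2), the suffix after P is empty, so FOLLOW(P) ⊇ FOLLOW(R) = {$, true}; in R::=else P, the suffix after P is empty, so FOLLOW(P) ⊇ FOLLOW(R) = {$, true}; in N::=P R, P is followed by R with FIRST {else, read}. Thus FOLLOW(P) = {$, else, read, true}.
FOLLOW(E): in R::=E read P P, E is followed by read P P with FIRST {read}; in N::=S true else E, the suffix after E is empty, so FOLLOW(E) ⊇ FOLLOW(N) = {$, true}; in E::=read E, the suffix after E is empty (adds nothing new). Thus FOLLOW(E) = {$, read, true}.

{$, else, read, true}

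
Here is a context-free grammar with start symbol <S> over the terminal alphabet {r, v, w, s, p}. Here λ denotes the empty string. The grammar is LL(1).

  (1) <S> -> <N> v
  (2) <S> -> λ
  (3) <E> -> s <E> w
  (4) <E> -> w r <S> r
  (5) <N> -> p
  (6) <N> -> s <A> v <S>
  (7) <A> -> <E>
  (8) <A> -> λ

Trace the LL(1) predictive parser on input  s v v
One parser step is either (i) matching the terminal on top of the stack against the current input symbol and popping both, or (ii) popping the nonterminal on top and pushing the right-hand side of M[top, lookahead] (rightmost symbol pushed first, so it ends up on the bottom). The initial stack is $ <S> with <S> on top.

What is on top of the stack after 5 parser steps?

<S>

step 1: stack=$ <S>  input=s v v $  — expand <S> -> <N> v
step 2: stack=$ v <N>  input=s v v $  — expand <N> -> s <A> v <S>
step 3: stack=$ v <S> v <A> s  input=s v v $  — match s
step 4: stack=$ v <S> v <A>  input=v v $  — expand <A> -> λ
step 5: stack=$ v <S> v  input=v v $  — match v
Stack after step 5: $ v <S> (top = <S>).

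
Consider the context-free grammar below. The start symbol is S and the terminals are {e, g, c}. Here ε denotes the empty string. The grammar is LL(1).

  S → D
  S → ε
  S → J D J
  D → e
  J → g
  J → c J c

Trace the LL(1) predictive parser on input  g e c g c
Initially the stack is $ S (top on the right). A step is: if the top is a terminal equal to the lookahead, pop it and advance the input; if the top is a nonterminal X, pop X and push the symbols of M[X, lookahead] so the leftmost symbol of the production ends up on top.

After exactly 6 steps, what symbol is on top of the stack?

c

step 1: stack=$ S  input=g e c g c $  — expand S → J D J
step 2: stack=$ J D J  input=g e c g c $  — expand J → g
step 3: stack=$ J D g  input=g e c g c $  — match g
step 4: stack=$ J D  input=e c g c $  — expand D → e
step 5: stack=$ J e  input=e c g c $  — match e
step 6: stack=$ J  input=c g c $  — expand J → c J c
Stack after step 6: $ c J c (top = c).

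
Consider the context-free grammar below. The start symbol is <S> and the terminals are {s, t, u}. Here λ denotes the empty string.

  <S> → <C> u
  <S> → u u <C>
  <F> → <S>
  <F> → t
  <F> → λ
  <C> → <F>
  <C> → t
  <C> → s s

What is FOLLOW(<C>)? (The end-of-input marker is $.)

{$, u}

FIRST(<S>): from <S>→<C> u we get {s, t, u}; from <S>→u u <C> we get {u}. So FIRST(<S>) = {s, t, u}.
FIRST(<F>): from <F>→<S> we get {s, t, u}; from <F>→t we get {t}; from <F>→λ we get {λ}. So FIRST(<F>) = {λ, s, t, u}.
FIRST(<C>): from <C>→<F> we get {λ, s, t, u}; from <C>→t we get {t}; from <C>→s s we get {s}. So FIRST(<C>) = {λ, s, t, u}.
FOLLOW(<S>) includes $ since <S> is the start symbol.
FOLLOW(<S>): in <F>→<S>, the suffix after <S> is empty, so FOLLOW(<S>) ⊇ FOLLOW(<F>) = {$, u}. Thus FOLLOW(<S>) = {$, u}.
FOLLOW(<C>): in <S>→<C> u, <C> is followed by u with FIRST {u}; in <S>→u u <C>, the suffix after <C> is empty, so FOLLOW(<C>) ⊇ FOLLOW(<S>) = {$, u}. Thus FOLLOW(<C>) = {$, u}.
FOLLOW(<F>): in <C>→<F>, the suffix after <F> is empty, so FOLLOW(<F>) ⊇ FOLLOW(<C>) = {$, u}. Thus FOLLOW(<F>) = {$, u}.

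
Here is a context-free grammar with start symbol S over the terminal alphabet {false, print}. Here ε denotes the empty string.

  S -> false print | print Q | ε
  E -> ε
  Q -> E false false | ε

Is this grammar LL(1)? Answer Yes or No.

FIRST(S) = {ε, false, print}
FIRST(E) = {ε}
FIRST(Q) = {ε, false}
FOLLOW(S) = {$}
FOLLOW(E) = {false}
FOLLOW(Q) = {$}
Each cell of M receives at most one production.

Yes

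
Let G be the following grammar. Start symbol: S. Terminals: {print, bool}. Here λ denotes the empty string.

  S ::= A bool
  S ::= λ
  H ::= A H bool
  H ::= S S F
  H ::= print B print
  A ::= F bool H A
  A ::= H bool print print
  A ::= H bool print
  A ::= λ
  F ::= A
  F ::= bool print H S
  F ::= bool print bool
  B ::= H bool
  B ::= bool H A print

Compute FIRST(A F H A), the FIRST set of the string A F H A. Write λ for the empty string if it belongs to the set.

{λ, bool, print}

FIRST(S) = {λ, bool, print}  (via A bool)
FIRST(H) = {λ, bool, print}  (via A H bool, S S F)
FIRST(B) = {bool, print}  (via H bool)
FIRST(A) = {λ, bool, print}  (via F bool H A, H bool print print, H bool print)
FIRST(F) = {λ, bool, print}  (via A)
FIRST(A F H A): take FIRST of each symbol in turn, carrying on past any symbol whose FIRST contains λ; result {λ, bool, print}.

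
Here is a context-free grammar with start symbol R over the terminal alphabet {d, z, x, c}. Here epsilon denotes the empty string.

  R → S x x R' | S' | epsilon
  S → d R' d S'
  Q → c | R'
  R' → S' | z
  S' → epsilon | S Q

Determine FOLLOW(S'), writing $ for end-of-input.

FIRST(S) = {d}
FIRST(S') = {epsilon, d}  (via S Q)
FIRST(R) = {epsilon, d}  (via S x x R', S')
FIRST(R') = {epsilon, d, z}  (via S')
FIRST(Q) = {epsilon, c, d, z}  (via R')
FOLLOW(R) includes $ since R is the start symbol.
FOLLOW(R): R appears on no right-hand side. Thus FOLLOW(R) = {$}.
FOLLOW(S): in R→S x x R', S is followed by x x R' with FIRST {x}; in S'→S Q, S is followed by Q with FIRST {epsilon, c, d, z}; in S'→S Q, the suffix after S is nullable, so FOLLOW(S) ⊇ FOLLOW(S') = {$, c, d, x, z}. Thus FOLLOW(S) = {$, c, d, x, z}.
FOLLOW(Q): in S'→S Q, the suffix after Q is empty, so FOLLOW(Q) ⊇ FOLLOW(S') = {$, c, d, x, z}. Thus FOLLOW(Q) = {$, c, d, x, z}.
FOLLOW(R'): in R→S x x R', the suffix after R' is empty, so FOLLOW(R') ⊇ FOLLOW(R) = {$}; in S→d R' d S', R' is followed by d S' with FIRST {d}; in Q→R', the suffix after R' is empty, so FOLLOW(R') ⊇ FOLLOW(Q) = {$, c, d, x, z}. Thus FOLLOW(R') = {$, c, d, x, z}.
FOLLOW(S'): in R→S', the suffix after S' is empty, so FOLLOW(S') ⊇ FOLLOW(R) = {$}; in S→d R' d S', the suffix after S' is empty, so FOLLOW(S') ⊇ FOLLOW(S) = {$, c, d, x, z}; in R'→S', the suffix after S' is empty, so FOLLOW(S') ⊇ FOLLOW(R') = {$, c, d, x, z}. Thus FOLLOW(S') = {$, c, d, x, z}.

{$, c, d, x, z}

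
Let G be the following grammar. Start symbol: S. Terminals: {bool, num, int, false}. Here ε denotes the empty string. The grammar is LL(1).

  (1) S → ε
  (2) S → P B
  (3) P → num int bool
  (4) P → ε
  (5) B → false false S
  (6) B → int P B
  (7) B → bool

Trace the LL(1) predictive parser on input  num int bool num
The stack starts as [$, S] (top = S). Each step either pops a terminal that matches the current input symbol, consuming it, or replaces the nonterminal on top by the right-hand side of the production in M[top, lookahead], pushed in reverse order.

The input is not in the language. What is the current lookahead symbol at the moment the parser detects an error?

step 1: stack=$ S  input=num int bool num $  — expand S → P B
step 2: stack=$ B P  input=num int bool num $  — expand P → num int bool
step 3: stack=$ B bool int num  input=num int bool num $  — match num
step 4: stack=$ B bool int  input=int bool num $  — match int
step 5: stack=$ B bool  input=bool num $  — match bool
step 6: stack=$ B  input=num $  — error: M[B, num] is empty

num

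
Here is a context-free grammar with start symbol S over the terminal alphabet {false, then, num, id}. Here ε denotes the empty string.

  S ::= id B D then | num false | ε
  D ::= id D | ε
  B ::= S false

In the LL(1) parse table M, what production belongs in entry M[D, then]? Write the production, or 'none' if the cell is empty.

FIRST(S): from S::=id B D then we get {id}; from S::=num false we get {num}; from S::=ε we get {ε}. So FIRST(S) = {ε, id, num}.
FIRST(D): from D::=id D we get {id}; from D::=ε we get {ε}. So FIRST(D) = {ε, id}.
FIRST(B): from B::=S false we get {false, id, num}. So FIRST(B) = {false, id, num}.
FOLLOW(S) includes $ since S is the start symbol.
FOLLOW(D): in S::=id B D then, D is followed by then with FIRST {then}; in D::=id D, the suffix after D is empty (adds nothing new). Thus FOLLOW(D) = {then}.
For D ::= id D: FIRST(id D) = {id}, so it goes in M[D, t] for t ∈ {id}.
For D ::= ε: FIRST(ε) = {ε}, so it goes in M[D, t] for t ∈ {}; since ε ∈ FIRST, also for every t ∈ FOLLOW(D) = {then}.

D ::= ε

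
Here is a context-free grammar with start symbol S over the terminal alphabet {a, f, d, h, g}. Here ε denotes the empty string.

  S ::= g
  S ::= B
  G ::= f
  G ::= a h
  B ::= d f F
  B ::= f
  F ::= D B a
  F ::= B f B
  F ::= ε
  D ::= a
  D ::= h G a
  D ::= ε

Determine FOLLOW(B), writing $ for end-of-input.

FIRST(G): from G::=f we get {f}; from G::=a h we get {a}. So FIRST(G) = {a, f}.
FIRST(B): from B::=d f F we get {d}; from B::=f we get {f}. So FIRST(B) = {d, f}.
FIRST(D): from D::=a we get {a}; from D::=h G a we get {h}; from D::=ε we get {ε}. So FIRST(D) = {ε, a, h}.
FIRST(S): from S::=g we get {g}; from S::=B we get {d, f}. So FIRST(S) = {d, f, g}.
FIRST(F): from F::=D B a we get {a, d, f, h}; from F::=B f B we get {d, f}; from F::=ε we get {ε}. So FIRST(F) = {ε, a, d, f, h}.
FOLLOW(S) includes $ since S is the start symbol.
FOLLOW(S): S appears on no right-hand side. Thus FOLLOW(S) = {$}.
FOLLOW(G): in D::=h G a, G is followed by a with FIRST {a}. Thus FOLLOW(G) = {a}.
FOLLOW(D): in F::=D B a, D is followed by B a with FIRST {d, f}. Thus FOLLOW(D) = {d, f}.
FOLLOW(B): in S::=B, the suffix after B is empty, so FOLLOW(B) ⊇ FOLLOW(S) = {$}; in F::=D B a, B is followed by a with FIRST {a}; in F::=B f B (occurrence 1), B is followed by f B with FIRST {f}; in F::=B f B (occurrence 2), the suffix after B is empty, so FOLLOW(B) ⊇ FOLLOW(F) = {$, a, f}. Thus FOLLOW(B) = {$, a, f}.
FOLLOW(F): in B::=d f F, the suffix after F is empty, so FOLLOW(F) ⊇ FOLLOW(B) = {$, a, f}. Thus FOLLOW(F) = {$, a, f}.

{$, a, f}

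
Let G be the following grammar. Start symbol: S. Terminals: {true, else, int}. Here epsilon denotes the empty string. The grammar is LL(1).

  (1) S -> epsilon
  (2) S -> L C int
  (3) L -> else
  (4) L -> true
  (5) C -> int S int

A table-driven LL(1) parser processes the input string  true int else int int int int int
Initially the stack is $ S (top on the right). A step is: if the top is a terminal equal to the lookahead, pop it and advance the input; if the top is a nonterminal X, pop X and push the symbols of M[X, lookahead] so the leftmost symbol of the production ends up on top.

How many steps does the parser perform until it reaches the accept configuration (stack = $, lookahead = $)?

step 1: stack=$ S  input=true int else int int int int int $  — expand S -> L C int
step 2: stack=$ int C L  input=true int else int int int int int $  — expand L -> true
step 3: stack=$ int C true  input=true int else int int int int int $  — match true
step 4: stack=$ int C  input=int else int int int int int $  — expand C -> int S int
step 5: stack=$ int int S int  input=int else int int int int int $  — match int
step 6: stack=$ int int S  input=else int int int int int $  — expand S -> L C int
step 7: stack=$ int int int C L  input=else int int int int int $  — expand L -> else
step 8: stack=$ int int int C else  input=else int int int int int $  — match else
step 9: stack=$ int int int C  input=int int int int int $  — expand C -> int S int
step 10: stack=$ int int int int S int  input=int int int int int $  — match int
step 11: stack=$ int int int int S  input=int int int int $  — expand S -> epsilon
step 12: stack=$ int int int int  input=int int int int $  — match int
step 13: stack=$ int int int  input=int int int $  — match int
step 14: stack=$ int int  input=int int $  — match int
step 15: stack=$ int  input=int $  — match int
Accept reached after 15 steps.

15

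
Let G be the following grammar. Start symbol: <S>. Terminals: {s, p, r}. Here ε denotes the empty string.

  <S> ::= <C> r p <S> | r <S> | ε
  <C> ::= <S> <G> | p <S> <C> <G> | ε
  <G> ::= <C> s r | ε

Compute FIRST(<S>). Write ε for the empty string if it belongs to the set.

{ε, p, r, s}

FIRST(<S>): from <S>::=<C> r p <S> we get {p, r, s}; from <S>::=r <S> we get {r}; from <S>::=ε we get {ε}. So FIRST(<S>) = {ε, p, r, s}.
FIRST(<C>): from <C>::=<S> <G> we get {ε, p, r, s}; from <C>::=p <S> <C> <G> we get {p}; from <C>::=ε we get {ε}. So FIRST(<C>) = {ε, p, r, s}.
FIRST(<G>): from <G>::=<C> s r we get {p, r, s}; from <G>::=ε we get {ε}. So FIRST(<G>) = {ε, p, r, s}.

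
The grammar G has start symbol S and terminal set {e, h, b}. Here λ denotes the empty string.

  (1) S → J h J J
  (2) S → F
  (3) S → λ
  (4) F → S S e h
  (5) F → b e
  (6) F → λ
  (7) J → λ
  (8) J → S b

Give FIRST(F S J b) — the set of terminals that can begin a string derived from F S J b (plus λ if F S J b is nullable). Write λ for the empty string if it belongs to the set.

FIRST(S): from S→J h J J we get {b, e, h}; from S→F we get {λ, b, e, h}; from S→λ we get {λ}. So FIRST(S) = {λ, b, e, h}.
FIRST(F): from F→S S e h we get {b, e, h}; from F→b e we get {b}; from F→λ we get {λ}. So FIRST(F) = {λ, b, e, h}.
FIRST(J): from J→λ we get {λ}; from J→S b we get {b, e, h}. So FIRST(J) = {λ, b, e, h}.
FIRST(F S J b): take FIRST of each symbol in turn, carrying on past any symbol whose FIRST contains λ; result {b, e, h}.

{b, e, h}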